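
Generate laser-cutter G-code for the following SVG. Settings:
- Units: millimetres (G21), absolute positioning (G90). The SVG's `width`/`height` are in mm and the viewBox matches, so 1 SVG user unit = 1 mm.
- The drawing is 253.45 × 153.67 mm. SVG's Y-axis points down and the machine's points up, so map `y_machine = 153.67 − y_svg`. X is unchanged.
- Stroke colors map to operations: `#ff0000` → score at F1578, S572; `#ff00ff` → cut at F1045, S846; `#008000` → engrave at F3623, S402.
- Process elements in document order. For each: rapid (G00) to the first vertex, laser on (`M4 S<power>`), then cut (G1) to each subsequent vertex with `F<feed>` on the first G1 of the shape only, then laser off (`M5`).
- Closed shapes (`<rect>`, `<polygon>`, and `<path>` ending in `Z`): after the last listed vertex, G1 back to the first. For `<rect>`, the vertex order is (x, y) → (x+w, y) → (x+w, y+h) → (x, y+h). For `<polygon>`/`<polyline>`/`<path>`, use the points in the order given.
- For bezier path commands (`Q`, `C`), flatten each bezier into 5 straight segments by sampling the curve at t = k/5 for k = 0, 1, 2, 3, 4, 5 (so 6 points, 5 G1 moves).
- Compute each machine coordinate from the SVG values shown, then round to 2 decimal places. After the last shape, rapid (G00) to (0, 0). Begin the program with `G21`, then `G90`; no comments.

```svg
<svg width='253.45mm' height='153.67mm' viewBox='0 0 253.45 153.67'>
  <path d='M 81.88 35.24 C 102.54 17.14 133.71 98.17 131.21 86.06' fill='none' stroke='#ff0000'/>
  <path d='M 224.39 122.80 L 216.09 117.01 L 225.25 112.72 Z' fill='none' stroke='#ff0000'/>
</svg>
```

1 u = 1 mm; y_m = 153.67 − y.

[1] `<path>` cubic bezier, #ff0000→score S572 F1578: (81.88,118.43) → (95.18,118.93) → (108.89,104.87) → (120.88,85.48) → (129.02,69.98) → (131.21,67.61)

[2] `<path>` regular polygon, #ff0000→score S572 F1578: (224.39,30.87) → (216.09,36.66) → (225.25,40.95) → (224.39,30.87) (closed)

G21
G90
G00 X81.88 Y118.43
M4 S572
G1 X95.18 Y118.93 F1578
G1 X108.89 Y104.87
G1 X120.88 Y85.48
G1 X129.02 Y69.98
G1 X131.21 Y67.61
M5
G00 X224.39 Y30.87
M4 S572
G1 X216.09 Y36.66 F1578
G1 X225.25 Y40.95
G1 X224.39 Y30.87
M5
G00 X0.00 Y0.00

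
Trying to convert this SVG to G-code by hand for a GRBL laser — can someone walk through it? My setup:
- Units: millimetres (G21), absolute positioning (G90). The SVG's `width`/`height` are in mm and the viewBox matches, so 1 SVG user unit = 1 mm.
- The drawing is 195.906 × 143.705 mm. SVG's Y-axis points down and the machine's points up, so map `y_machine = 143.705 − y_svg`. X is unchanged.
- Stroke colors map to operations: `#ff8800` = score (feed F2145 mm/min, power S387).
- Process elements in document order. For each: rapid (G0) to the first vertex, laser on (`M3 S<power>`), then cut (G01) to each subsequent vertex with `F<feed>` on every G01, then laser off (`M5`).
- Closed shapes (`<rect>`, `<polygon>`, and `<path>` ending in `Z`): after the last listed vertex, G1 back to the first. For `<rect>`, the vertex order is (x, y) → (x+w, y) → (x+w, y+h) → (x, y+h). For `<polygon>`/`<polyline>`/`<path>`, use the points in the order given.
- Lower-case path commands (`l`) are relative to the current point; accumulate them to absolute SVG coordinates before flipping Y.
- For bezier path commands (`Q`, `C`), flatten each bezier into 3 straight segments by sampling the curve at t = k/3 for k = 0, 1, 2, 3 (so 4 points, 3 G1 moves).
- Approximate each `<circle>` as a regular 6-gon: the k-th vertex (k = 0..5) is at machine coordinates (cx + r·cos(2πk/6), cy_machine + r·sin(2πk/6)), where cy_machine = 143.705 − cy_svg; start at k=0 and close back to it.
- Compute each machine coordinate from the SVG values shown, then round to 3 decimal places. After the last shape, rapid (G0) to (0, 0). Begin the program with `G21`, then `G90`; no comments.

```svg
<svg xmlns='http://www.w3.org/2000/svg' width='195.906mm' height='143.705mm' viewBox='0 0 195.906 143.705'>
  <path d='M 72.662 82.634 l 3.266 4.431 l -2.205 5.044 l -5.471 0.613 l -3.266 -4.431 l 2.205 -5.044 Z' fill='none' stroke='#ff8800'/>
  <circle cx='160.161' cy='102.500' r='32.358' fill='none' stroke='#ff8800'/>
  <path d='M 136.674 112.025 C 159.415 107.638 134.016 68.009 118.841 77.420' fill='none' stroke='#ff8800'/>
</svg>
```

1 u = 1 mm; y_m = 143.705 − y.

[1] `<path>` regular polygon, #ff8800→score S387 F2145: (72.662,61.071) → (75.928,56.640) → (73.723,51.596) → (68.252,50.983) → (64.986,55.414) → (67.191,60.458) → (72.662,61.071) (closed)

[2] `<circle>` circle, #ff8800→score S387 F2145: (192.519,41.205) → (176.340,69.228) → (143.982,69.228) → (127.803,41.205) → (143.982,13.182) → (176.340,13.182) → (192.519,41.205) (closed)

[3] `<path>` cubic bezier, #ff8800→score S387 F2145: (136.674,31.680) → (145.530,44.693) → (135.262,62.471) → (118.841,66.285)

G21
G90
G0 X72.662 Y61.071
M3 S387
G01 X75.928 Y56.640 F2145
G01 X73.723 Y51.596 F2145
G01 X68.252 Y50.983 F2145
G01 X64.986 Y55.414 F2145
G01 X67.191 Y60.458 F2145
G01 X72.662 Y61.071 F2145
M5
G0 X192.519 Y41.205
M3 S387
G01 X176.340 Y69.228 F2145
G01 X143.982 Y69.228 F2145
G01 X127.803 Y41.205 F2145
G01 X143.982 Y13.182 F2145
G01 X176.340 Y13.182 F2145
G01 X192.519 Y41.205 F2145
M5
G0 X136.674 Y31.680
M3 S387
G01 X145.530 Y44.693 F2145
G01 X135.262 Y62.471 F2145
G01 X118.841 Y66.285 F2145
M5
G0 X0.000 Y0.000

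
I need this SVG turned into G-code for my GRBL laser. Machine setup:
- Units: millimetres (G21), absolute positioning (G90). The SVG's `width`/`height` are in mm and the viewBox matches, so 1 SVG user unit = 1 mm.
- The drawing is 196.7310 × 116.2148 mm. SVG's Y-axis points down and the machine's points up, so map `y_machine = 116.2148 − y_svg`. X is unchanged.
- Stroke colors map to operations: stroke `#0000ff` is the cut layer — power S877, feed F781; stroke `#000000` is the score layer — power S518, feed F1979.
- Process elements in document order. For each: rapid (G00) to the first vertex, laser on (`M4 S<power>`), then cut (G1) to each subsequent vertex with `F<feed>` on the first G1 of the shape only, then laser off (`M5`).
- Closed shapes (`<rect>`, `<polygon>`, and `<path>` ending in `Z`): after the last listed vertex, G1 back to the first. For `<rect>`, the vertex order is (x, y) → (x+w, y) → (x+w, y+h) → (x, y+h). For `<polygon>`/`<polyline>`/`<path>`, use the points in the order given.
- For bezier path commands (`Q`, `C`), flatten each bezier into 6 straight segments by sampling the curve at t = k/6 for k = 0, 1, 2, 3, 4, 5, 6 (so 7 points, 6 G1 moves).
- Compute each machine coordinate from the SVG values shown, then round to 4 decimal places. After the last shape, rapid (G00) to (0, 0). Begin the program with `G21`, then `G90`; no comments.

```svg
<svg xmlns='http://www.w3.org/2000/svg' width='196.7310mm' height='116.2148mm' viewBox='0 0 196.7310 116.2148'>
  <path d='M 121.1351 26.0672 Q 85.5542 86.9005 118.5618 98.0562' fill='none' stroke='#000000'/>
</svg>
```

Since the viewBox matches the mm dimensions, user units are millimetres directly. The only transform is the Y-flip y_m = 116.2148 − y_svg.

Shape 1 is a quadratic bezier drawn with `<path>`. Its stroke #000000 means score at S518, F1979. After flipping Y the toolpath is (121.1351,90.1476) → (111.1800,71.2498) → (105.0354,55.1118) → (102.7013,41.7337) → (104.1777,31.1155) → (109.4645,23.2571) → (118.5618,18.1586).

G21
G90
G00 X121.1351 Y90.1476
M4 S518
G1 X111.1800 Y71.2498 F1979
G1 X105.0354 Y55.1118
G1 X102.7013 Y41.7337
G1 X104.1777 Y31.1155
G1 X109.4645 Y23.2571
G1 X118.5618 Y18.1586
M5
G00 X0.0000 Y0.0000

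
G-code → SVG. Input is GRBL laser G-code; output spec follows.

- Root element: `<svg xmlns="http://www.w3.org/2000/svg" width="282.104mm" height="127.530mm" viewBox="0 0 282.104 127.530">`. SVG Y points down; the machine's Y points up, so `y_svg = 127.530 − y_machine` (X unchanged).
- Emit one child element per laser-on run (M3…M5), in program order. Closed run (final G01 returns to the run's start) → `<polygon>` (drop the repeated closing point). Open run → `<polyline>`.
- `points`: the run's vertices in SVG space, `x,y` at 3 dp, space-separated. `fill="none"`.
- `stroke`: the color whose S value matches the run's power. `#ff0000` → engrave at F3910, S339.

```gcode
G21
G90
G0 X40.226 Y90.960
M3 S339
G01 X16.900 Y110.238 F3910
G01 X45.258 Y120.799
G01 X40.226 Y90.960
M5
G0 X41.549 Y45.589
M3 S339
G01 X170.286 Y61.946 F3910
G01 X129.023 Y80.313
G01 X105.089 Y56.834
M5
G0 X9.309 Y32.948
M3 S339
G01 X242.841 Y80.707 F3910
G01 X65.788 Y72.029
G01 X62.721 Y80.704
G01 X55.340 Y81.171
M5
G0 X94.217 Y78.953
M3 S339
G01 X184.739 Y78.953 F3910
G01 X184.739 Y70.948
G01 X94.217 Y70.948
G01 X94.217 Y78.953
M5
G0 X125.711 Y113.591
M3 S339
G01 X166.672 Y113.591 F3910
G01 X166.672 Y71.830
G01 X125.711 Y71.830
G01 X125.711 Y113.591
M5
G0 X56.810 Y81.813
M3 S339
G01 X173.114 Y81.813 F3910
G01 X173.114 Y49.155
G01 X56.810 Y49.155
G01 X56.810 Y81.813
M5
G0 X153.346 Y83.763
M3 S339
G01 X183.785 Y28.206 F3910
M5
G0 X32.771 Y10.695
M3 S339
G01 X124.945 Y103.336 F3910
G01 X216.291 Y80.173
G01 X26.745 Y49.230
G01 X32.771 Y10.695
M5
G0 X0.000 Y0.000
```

y_svg = 127.530 − y_m. Every run uses S339, so all elements get stroke `#ff0000` (engrave).

[1] closed run; points: 40.226,36.570 16.900,17.292 45.258,6.731

[2] open run; points: 41.549,81.941 170.286,65.584 129.023,47.217 105.089,70.696

[3] open run; points: 9.309,94.582 242.841,46.823 65.788,55.501 62.721,46.826 55.340,46.359

[4] closed run; points: 94.217,48.577 184.739,48.577 184.739,56.582 94.217,56.582

[5] closed run; points: 125.711,13.939 166.672,13.939 166.672,55.700 125.711,55.700

[6] closed run; points: 56.810,45.717 173.114,45.717 173.114,78.375 56.810,78.375

[7] open run; points: 153.346,43.767 183.785,99.324

[8] closed run; points: 32.771,116.835 124.945,24.194 216.291,47.357 26.745,78.300

<svg xmlns="http://www.w3.org/2000/svg" width="282.104mm" height="127.530mm" viewBox="0 0 282.104 127.530">
  <polygon points="40.226,36.570 16.900,17.292 45.258,6.731" fill="none" stroke="#ff0000"/>
  <polyline points="41.549,81.941 170.286,65.584 129.023,47.217 105.089,70.696" fill="none" stroke="#ff0000"/>
  <polyline points="9.309,94.582 242.841,46.823 65.788,55.501 62.721,46.826 55.340,46.359" fill="none" stroke="#ff0000"/>
  <polygon points="94.217,48.577 184.739,48.577 184.739,56.582 94.217,56.582" fill="none" stroke="#ff0000"/>
  <polygon points="125.711,13.939 166.672,13.939 166.672,55.700 125.711,55.700" fill="none" stroke="#ff0000"/>
  <polygon points="56.810,45.717 173.114,45.717 173.114,78.375 56.810,78.375" fill="none" stroke="#ff0000"/>
  <polyline points="153.346,43.767 183.785,99.324" fill="none" stroke="#ff0000"/>
  <polygon points="32.771,116.835 124.945,24.194 216.291,47.357 26.745,78.300" fill="none" stroke="#ff0000"/>
</svg>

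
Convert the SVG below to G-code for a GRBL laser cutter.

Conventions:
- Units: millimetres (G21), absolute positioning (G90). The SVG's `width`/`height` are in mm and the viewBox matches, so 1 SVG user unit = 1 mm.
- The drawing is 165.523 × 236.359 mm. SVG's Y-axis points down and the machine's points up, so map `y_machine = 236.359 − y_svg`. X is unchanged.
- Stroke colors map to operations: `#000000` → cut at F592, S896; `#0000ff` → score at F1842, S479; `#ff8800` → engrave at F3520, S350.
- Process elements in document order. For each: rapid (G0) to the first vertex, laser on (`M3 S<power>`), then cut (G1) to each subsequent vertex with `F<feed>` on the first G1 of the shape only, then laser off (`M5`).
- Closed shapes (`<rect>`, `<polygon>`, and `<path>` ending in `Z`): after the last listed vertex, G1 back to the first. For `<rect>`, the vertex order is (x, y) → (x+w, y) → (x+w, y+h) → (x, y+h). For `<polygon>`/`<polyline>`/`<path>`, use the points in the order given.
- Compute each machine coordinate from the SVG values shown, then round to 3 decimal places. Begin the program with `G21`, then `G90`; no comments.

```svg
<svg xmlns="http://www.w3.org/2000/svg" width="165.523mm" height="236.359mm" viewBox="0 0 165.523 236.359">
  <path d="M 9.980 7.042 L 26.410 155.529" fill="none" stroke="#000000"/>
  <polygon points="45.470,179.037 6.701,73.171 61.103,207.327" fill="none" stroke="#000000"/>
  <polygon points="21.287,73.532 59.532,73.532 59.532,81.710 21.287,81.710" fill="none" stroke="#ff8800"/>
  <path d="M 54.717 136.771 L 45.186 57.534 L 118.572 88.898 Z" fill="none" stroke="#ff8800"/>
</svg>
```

1 u = 1 mm; y_m = 236.359 − y.

[1] `<path>` line segment, #000000→cut S896 F592: (9.980,229.317) → (26.410,80.830)

[2] `<polygon>` closed polygon, #000000→cut S896 F592: (45.470,57.322) → (6.701,163.188) → (61.103,29.032) → (45.470,57.322) (closed)

[3] `<polygon>` rectangle, #ff8800→engrave S350 F3520: (21.287,162.827) → (59.532,162.827) → (59.532,154.649) → (21.287,154.649) → (21.287,162.827) (closed)

[4] `<path>` regular polygon, #ff8800→engrave S350 F3520: (54.717,99.588) → (45.186,178.825) → (118.572,147.461) → (54.717,99.588) (closed)

G21
G90
G0 X9.980 Y229.317
M3 S896
G1 X26.410 Y80.830 F592
M5
G0 X45.470 Y57.322
M3 S896
G1 X6.701 Y163.188 F592
G1 X61.103 Y29.032
G1 X45.470 Y57.322
M5
G0 X21.287 Y162.827
M3 S350
G1 X59.532 Y162.827 F3520
G1 X59.532 Y154.649
G1 X21.287 Y154.649
G1 X21.287 Y162.827
M5
G0 X54.717 Y99.588
M3 S350
G1 X45.186 Y178.825 F3520
G1 X118.572 Y147.461
G1 X54.717 Y99.588
M5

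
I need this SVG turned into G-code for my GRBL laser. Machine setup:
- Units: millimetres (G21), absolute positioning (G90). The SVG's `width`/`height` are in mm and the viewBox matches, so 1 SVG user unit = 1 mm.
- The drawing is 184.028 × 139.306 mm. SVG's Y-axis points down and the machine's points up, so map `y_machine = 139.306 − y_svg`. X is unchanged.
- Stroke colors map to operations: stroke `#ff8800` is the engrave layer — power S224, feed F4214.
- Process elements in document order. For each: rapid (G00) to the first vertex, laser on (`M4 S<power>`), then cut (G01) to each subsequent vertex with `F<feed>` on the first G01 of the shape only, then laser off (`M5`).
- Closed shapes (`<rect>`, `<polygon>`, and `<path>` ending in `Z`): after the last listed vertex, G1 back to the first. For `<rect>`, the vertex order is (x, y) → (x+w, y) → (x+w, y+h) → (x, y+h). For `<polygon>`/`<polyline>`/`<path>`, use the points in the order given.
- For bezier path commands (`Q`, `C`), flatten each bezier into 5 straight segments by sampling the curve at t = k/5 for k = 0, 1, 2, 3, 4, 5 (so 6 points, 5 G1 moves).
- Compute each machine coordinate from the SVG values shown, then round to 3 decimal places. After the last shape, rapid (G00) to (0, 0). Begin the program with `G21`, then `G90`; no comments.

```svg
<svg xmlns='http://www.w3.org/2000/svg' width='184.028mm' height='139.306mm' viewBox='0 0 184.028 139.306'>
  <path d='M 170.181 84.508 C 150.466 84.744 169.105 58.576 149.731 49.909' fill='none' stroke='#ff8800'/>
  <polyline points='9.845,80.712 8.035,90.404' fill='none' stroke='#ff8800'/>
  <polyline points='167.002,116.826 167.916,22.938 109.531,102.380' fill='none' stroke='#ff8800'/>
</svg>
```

G21
G90
G00 X170.181 Y54.798
M4 S224
G01 X162.344 Y57.474 F4214
G01 X160.045 Y64.379
G01 X159.621 Y73.406
G01 X157.405 Y82.448
G01 X149.731 Y89.397
M5
G00 X9.845 Y58.594
M4 S224
G01 X8.035 Y48.902 F4214
M5
G00 X167.002 Y22.480
M4 S224
G01 X167.916 Y116.368 F4214
G01 X109.531 Y36.926
M5
G00 X0.000 Y0.000

viewBox `0 0 184.028 139.306` with mm width/height → 1 unit = 1 mm. Flip: y_m = 139.306 − y_svg.

**Shape 1** — `<path>` cubic bezier, stroke `#ff8800` → engrave (S224, F4214). Control points (SVG): P0=(170.181,84.508), P1=(150.466,84.744), P2=(169.105,58.576), P3=(149.731,49.909); sampled at t=k/5. Machine vertices: (170.181,54.798) → (162.344,57.474) → (160.045,64.379) → (159.621,73.406) → (157.405,82.448) → (149.731,89.397). Open path.

**Shape 2** — `<polyline>` line segment, stroke `#ff8800` → engrave (S224, F4214). Machine vertices: (9.845,58.594) → (8.035,48.902). Open path.

**Shape 3** — `<polyline>` open polyline, stroke `#ff8800` → engrave (S224, F4214). Machine vertices: (167.002,22.480) → (167.916,116.368) → (109.531,36.926). Open path.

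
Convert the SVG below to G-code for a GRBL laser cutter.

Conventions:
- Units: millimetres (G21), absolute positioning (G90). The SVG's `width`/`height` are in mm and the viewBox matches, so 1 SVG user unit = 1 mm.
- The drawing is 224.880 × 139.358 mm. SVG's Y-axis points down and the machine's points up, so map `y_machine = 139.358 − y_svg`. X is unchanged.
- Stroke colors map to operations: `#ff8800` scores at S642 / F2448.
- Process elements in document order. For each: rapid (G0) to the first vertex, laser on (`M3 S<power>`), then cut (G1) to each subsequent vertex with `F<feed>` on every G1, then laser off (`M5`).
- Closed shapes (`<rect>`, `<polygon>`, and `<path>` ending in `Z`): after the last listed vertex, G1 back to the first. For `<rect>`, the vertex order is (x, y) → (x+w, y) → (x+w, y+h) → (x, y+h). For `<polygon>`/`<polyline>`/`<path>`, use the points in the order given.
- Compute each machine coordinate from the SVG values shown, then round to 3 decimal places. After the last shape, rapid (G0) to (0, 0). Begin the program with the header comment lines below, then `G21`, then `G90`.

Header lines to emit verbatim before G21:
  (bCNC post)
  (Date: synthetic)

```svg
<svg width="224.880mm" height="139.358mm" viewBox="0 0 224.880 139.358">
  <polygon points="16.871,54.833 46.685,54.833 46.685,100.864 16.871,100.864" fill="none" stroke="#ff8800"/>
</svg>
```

Since the viewBox matches the mm dimensions, user units are millimetres directly. The only transform is the Y-flip y_m = 139.358 − y_svg.

Shape 1 is a rectangle drawn with `<polygon>`. Its stroke #ff8800 means score at S642, F2448. After flipping Y the toolpath is (16.871,84.525) → (46.685,84.525) → (46.685,38.494) → (16.871,38.494) → (16.871,84.525), returning to the start.

(bCNC post)
(Date: synthetic)
G21
G90
G0 X16.871 Y84.525
M3 S642
G1 X46.685 Y84.525 F2448
G1 X46.685 Y38.494 F2448
G1 X16.871 Y38.494 F2448
G1 X16.871 Y84.525 F2448
M5
G0 X0.000 Y0.000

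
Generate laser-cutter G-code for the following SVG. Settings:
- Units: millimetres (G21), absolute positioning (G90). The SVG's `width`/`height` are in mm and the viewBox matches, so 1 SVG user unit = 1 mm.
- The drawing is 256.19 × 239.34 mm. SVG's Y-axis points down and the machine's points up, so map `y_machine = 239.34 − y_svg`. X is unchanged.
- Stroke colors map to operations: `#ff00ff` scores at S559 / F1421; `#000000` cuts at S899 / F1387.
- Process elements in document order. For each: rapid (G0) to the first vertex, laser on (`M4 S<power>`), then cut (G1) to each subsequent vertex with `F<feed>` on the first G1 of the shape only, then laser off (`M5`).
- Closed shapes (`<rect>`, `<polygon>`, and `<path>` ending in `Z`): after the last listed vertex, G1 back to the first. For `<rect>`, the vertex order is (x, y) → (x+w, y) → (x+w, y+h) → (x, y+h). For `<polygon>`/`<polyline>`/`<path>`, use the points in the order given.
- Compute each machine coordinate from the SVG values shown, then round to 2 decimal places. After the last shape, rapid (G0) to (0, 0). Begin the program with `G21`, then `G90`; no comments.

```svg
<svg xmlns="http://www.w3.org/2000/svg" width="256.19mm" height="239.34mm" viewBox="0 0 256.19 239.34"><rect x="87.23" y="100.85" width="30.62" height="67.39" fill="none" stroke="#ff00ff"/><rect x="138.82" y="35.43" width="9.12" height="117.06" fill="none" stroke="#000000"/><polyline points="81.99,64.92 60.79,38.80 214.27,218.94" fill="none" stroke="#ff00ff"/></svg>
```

viewBox `0 0 256.19 239.34` with mm width/height → 1 unit = 1 mm. Flip: y_m = 239.34 − y_svg.

**Shape 1** — `<rect>` rectangle, stroke `#ff00ff` → score (S559, F1421). Machine vertices: (87.23,138.49) → (117.85,138.49) → (117.85,71.10) → (87.23,71.10) → (87.23,138.49). Closed: final G1 returns to the first vertex.

**Shape 2** — `<rect>` rectangle, stroke `#000000` → cut (S899, F1387). Machine vertices: (138.82,203.91) → (147.94,203.91) → (147.94,86.85) → (138.82,86.85) → (138.82,203.91). Closed: final G1 returns to the first vertex.

**Shape 3** — `<polyline>` open polyline, stroke `#ff00ff` → score (S559, F1421). Machine vertices: (81.99,174.42) → (60.79,200.54) → (214.27,20.40). Open path.

G21
G90
G0 X87.23 Y138.49
M4 S559
G1 X117.85 Y138.49 F1421
G1 X117.85 Y71.10
G1 X87.23 Y71.10
G1 X87.23 Y138.49
M5
G0 X138.82 Y203.91
M4 S899
G1 X147.94 Y203.91 F1387
G1 X147.94 Y86.85
G1 X138.82 Y86.85
G1 X138.82 Y203.91
M5
G0 X81.99 Y174.42
M4 S559
G1 X60.79 Y200.54 F1421
G1 X214.27 Y20.40
M5
G0 X0.00 Y0.00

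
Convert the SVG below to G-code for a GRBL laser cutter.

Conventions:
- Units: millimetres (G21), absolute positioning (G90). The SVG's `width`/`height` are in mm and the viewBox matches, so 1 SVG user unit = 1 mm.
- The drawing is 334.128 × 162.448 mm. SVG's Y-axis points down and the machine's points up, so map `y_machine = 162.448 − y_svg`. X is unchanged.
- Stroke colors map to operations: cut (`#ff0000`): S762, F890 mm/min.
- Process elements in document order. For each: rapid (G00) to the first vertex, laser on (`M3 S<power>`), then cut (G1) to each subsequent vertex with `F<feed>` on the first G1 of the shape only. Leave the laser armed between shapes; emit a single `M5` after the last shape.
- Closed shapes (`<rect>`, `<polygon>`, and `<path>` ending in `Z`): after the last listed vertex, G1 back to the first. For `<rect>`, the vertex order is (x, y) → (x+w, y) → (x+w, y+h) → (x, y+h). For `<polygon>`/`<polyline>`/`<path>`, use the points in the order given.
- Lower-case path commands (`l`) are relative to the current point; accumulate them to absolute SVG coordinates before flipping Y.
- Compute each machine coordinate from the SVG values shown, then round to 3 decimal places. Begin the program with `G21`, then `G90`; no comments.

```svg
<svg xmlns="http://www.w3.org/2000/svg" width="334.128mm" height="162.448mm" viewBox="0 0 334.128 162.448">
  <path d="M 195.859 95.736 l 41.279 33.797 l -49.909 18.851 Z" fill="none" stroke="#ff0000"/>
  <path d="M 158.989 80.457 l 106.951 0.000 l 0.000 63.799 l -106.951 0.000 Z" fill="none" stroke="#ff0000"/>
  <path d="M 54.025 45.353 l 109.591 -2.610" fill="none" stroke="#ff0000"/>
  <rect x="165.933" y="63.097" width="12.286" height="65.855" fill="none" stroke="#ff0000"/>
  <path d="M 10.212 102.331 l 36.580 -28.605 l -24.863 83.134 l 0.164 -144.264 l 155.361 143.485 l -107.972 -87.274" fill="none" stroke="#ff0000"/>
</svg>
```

viewBox `0 0 334.128 162.448` with mm width/height → 1 unit = 1 mm. Flip: y_m = 162.448 − y_svg.

**Shape 1** — `<path>` regular polygon, stroke `#ff0000` → cut (S762, F890). Machine vertices: (195.859,66.712) → (237.138,32.915) → (187.229,14.064) → (195.859,66.712). Closed: final G1 returns to the first vertex.

**Shape 2** — `<path>` rectangle, stroke `#ff0000` → cut (S762, F890). Machine vertices: (158.989,81.991) → (265.940,81.991) → (265.940,18.192) → (158.989,18.192) → (158.989,81.991). Closed: final G1 returns to the first vertex.

**Shape 3** — `<path>` line segment, stroke `#ff0000` → cut (S762, F890). Machine vertices: (54.025,117.095) → (163.616,119.705). Open path.

**Shape 4** — `<rect>` rectangle, stroke `#ff0000` → cut (S762, F890). Machine vertices: (165.933,99.351) → (178.219,99.351) → (178.219,33.496) → (165.933,33.496) → (165.933,99.351). Closed: final G1 returns to the first vertex.

**Shape 5** — `<path>` open polyline, stroke `#ff0000` → cut (S762, F890). Machine vertices: (10.212,60.117) → (46.792,88.722) → (21.929,5.588) → (22.093,149.852) → (177.454,6.367) → (69.482,93.641). Open path.

G21
G90
G00 X195.859 Y66.712
M3 S762
G1 X237.138 Y32.915 F890
G1 X187.229 Y14.064
G1 X195.859 Y66.712
G00 X158.989 Y81.991
M3 S762
G1 X265.940 Y81.991 F890
G1 X265.940 Y18.192
G1 X158.989 Y18.192
G1 X158.989 Y81.991
G00 X54.025 Y117.095
M3 S762
G1 X163.616 Y119.705 F890
G00 X165.933 Y99.351
M3 S762
G1 X178.219 Y99.351 F890
G1 X178.219 Y33.496
G1 X165.933 Y33.496
G1 X165.933 Y99.351
G00 X10.212 Y60.117
M3 S762
G1 X46.792 Y88.722 F890
G1 X21.929 Y5.588
G1 X22.093 Y149.852
G1 X177.454 Y6.367
G1 X69.482 Y93.641
M5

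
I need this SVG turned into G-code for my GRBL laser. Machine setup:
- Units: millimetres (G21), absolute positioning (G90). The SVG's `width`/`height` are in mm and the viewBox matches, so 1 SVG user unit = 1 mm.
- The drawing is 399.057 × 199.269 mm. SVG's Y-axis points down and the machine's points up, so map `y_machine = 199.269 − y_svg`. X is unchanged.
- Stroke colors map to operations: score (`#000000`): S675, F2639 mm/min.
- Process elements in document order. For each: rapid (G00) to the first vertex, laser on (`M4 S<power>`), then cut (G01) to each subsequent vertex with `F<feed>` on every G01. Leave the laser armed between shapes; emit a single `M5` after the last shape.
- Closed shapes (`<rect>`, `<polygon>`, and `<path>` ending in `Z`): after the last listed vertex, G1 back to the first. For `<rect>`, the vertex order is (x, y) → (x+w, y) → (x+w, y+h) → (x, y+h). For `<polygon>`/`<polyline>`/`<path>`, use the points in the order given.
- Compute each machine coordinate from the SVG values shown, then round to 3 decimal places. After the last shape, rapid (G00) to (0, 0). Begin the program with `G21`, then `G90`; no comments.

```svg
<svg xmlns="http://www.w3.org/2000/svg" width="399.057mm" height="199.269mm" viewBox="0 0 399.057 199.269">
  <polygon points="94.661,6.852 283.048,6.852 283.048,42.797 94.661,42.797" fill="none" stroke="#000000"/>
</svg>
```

Since the viewBox matches the mm dimensions, user units are millimetres directly. The only transform is the Y-flip y_m = 199.269 − y_svg.

Shape 1 is a rectangle drawn with `<polygon>`. Its stroke #000000 means score at S675, F2639. After flipping Y the toolpath is (94.661,192.417) → (283.048,192.417) → (283.048,156.472) → (94.661,156.472) → (94.661,192.417), returning to the start.

G21
G90
G00 X94.661 Y192.417
M4 S675
G01 X283.048 Y192.417 F2639
G01 X283.048 Y156.472 F2639
G01 X94.661 Y156.472 F2639
G01 X94.661 Y192.417 F2639
M5
G00 X0.000 Y0.000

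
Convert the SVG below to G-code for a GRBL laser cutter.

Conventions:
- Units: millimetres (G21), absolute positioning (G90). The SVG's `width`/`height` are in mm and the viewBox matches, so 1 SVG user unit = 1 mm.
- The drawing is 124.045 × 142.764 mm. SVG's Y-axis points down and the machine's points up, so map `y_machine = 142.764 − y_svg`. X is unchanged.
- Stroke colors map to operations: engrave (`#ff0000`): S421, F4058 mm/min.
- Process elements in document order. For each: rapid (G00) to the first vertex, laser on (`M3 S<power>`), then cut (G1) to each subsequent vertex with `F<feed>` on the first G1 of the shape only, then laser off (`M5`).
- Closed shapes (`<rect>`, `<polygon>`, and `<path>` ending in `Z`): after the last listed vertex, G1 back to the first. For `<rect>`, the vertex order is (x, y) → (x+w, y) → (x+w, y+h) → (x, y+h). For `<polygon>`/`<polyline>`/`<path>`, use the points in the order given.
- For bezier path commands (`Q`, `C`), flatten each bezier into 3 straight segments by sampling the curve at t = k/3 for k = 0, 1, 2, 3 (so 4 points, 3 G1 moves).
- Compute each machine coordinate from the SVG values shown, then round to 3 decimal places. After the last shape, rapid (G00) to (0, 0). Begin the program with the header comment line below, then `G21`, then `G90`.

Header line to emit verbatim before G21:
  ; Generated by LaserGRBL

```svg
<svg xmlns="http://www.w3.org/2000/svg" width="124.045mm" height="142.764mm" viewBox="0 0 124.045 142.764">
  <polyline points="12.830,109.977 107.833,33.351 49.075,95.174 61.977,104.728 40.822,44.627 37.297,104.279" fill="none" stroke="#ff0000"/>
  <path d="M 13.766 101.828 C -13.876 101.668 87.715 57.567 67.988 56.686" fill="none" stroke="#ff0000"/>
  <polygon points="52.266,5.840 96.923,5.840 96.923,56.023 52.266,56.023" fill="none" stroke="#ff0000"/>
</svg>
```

1 u = 1 mm; y_m = 142.764 − y.

[1] `<polyline>` open polyline, #ff0000→engrave S421 F4058: (12.830,32.787) → (107.833,109.413) → (49.075,47.590) → (61.977,38.036) → (40.822,98.137) → (37.297,38.485)

[2] `<path>` cubic bezier, #ff0000→engrave S421 F4058: (13.766,40.936) → (19.922,52.515) → (56.555,74.019) → (67.988,86.078)

[3] `<polygon>` rectangle, #ff0000→engrave S421 F4058: (52.266,136.924) → (96.923,136.924) → (96.923,86.741) → (52.266,86.741) → (52.266,136.924) (closed)

; Generated by LaserGRBL
G21
G90
G00 X12.830 Y32.787
M3 S421
G1 X107.833 Y109.413 F4058
G1 X49.075 Y47.590
G1 X61.977 Y38.036
G1 X40.822 Y98.137
G1 X37.297 Y38.485
M5
G00 X13.766 Y40.936
M3 S421
G1 X19.922 Y52.515 F4058
G1 X56.555 Y74.019
G1 X67.988 Y86.078
M5
G00 X52.266 Y136.924
M3 S421
G1 X96.923 Y136.924 F4058
G1 X96.923 Y86.741
G1 X52.266 Y86.741
G1 X52.266 Y136.924
M5
G00 X0.000 Y0.000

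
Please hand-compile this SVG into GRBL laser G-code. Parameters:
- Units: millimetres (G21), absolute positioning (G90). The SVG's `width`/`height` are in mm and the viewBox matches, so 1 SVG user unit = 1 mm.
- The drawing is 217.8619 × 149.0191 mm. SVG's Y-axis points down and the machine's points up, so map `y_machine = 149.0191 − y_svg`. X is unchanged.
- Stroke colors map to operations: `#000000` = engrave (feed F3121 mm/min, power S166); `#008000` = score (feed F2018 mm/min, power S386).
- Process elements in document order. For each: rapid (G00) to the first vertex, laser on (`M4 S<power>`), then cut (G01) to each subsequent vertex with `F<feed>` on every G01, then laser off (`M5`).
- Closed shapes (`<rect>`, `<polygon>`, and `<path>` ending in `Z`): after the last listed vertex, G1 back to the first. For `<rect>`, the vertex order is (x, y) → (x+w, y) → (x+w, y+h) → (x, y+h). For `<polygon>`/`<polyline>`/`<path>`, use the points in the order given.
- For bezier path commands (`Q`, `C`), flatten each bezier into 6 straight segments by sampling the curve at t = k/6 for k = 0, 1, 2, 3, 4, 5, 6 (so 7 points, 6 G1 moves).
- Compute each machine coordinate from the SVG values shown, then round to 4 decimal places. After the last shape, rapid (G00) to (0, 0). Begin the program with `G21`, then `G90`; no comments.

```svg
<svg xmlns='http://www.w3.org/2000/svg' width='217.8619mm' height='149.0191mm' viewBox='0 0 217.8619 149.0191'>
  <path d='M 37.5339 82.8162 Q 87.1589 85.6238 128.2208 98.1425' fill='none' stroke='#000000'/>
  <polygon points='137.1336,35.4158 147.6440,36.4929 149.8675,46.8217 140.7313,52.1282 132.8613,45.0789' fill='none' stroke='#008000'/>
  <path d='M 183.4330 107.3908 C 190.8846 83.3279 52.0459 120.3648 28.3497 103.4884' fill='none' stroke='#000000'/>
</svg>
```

G21
G90
G00 X37.5339 Y66.2029
M4 S166
G01 X53.8377 Y64.9973 F3121
G01 X69.6658 Y63.2522 F3121
G01 X85.0181 Y60.9675 F3121
G01 X99.8947 Y58.1434 F3121
G01 X114.2956 Y54.7797 F3121
G01 X128.2208 Y50.8766 F3121
M5
G00 X137.1336 Y113.6033
M4 S386
G01 X147.6440 Y112.5262 F2018
G01 X149.8675 Y102.1974 F2018
G01 X140.7313 Y96.8909 F2018
G01 X132.8613 Y103.9402 F2018
G01 X137.1336 Y113.6033 F2018
M5
G00 X183.4330 Y41.6283
M4 S166
G01 X176.1783 Y49.1006 F3121
G01 X151.8039 Y49.5843 F3121
G01 X117.5718 Y46.2744 F3121
G01 X80.7440 Y42.3657 F3121
G01 X48.5827 Y41.0528 F3121
G01 X28.3497 Y45.5307 F3121
M5
G00 X0.0000 Y0.0000

Since the viewBox matches the mm dimensions, user units are millimetres directly. The only transform is the Y-flip y_m = 149.0191 − y_svg.

Shape 1 is a quadratic bezier drawn with `<path>`. Its stroke #000000 means engrave at S166, F3121. After flipping Y the toolpath is (37.5339,66.2029) → (53.8377,64.9973) → (69.6658,63.2522) → (85.0181,60.9675) → (99.8947,58.1434) → (114.2956,54.7797) → (128.2208,50.8766).

Shape 2 is a regular polygon drawn with `<polygon>`. Its stroke #008000 means score at S386, F2018. After flipping Y the toolpath is (137.1336,113.6033) → (147.6440,112.5262) → (149.8675,102.1974) → (140.7313,96.8909) → (132.8613,103.9402) → (137.1336,113.6033), returning to the start.

Shape 3 is a cubic bezier drawn with `<path>`. Its stroke #000000 means engrave at S166, F3121. After flipping Y the toolpath is (183.4330,41.6283) → (176.1783,49.1006) → (151.8039,49.5843) → (117.5718,46.2744) → (80.7440,42.3657) → (48.5827,41.0528) → (28.3497,45.5307).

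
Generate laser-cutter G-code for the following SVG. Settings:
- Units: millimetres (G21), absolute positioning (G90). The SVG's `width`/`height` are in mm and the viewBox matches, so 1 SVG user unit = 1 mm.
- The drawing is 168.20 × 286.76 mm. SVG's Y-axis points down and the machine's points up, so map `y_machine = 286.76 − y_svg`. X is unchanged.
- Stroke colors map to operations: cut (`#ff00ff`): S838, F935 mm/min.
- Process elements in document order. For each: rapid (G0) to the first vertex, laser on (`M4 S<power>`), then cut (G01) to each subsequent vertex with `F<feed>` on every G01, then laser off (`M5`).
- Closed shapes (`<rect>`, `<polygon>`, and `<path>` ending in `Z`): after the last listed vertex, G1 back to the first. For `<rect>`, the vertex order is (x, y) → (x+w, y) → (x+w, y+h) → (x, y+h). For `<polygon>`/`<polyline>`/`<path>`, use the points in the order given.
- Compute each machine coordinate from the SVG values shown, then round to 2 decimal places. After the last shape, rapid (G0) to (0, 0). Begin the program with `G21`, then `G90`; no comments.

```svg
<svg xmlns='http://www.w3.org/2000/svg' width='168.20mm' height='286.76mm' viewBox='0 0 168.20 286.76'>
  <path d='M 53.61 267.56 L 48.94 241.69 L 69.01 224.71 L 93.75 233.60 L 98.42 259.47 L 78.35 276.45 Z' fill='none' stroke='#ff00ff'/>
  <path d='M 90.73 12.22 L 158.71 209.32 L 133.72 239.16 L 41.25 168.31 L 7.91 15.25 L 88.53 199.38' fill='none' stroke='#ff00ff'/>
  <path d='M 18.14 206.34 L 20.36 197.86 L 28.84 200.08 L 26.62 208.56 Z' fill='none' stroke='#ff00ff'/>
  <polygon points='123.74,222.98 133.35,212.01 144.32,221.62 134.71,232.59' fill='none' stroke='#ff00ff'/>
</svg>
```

G21
G90
G0 X53.61 Y19.20
M4 S838
G01 X48.94 Y45.07 F935
G01 X69.01 Y62.05 F935
G01 X93.75 Y53.16 F935
G01 X98.42 Y27.29 F935
G01 X78.35 Y10.31 F935
G01 X53.61 Y19.20 F935
M5
G0 X90.73 Y274.54
M4 S838
G01 X158.71 Y77.44 F935
G01 X133.72 Y47.60 F935
G01 X41.25 Y118.45 F935
G01 X7.91 Y271.51 F935
G01 X88.53 Y87.38 F935
M5
G0 X18.14 Y80.42
M4 S838
G01 X20.36 Y88.90 F935
G01 X28.84 Y86.68 F935
G01 X26.62 Y78.20 F935
G01 X18.14 Y80.42 F935
M5
G0 X123.74 Y63.78
M4 S838
G01 X133.35 Y74.75 F935
G01 X144.32 Y65.14 F935
G01 X134.71 Y54.17 F935
G01 X123.74 Y63.78 F935
M5
G0 X0.00 Y0.00

1 u = 1 mm; y_m = 286.76 − y.

[1] `<path>` regular polygon, #ff00ff→cut S838 F935: (53.61,19.20) → (48.94,45.07) → (69.01,62.05) → (93.75,53.16) → (98.42,27.29) → (78.35,10.31) → (53.61,19.20) (closed)

[2] `<path>` open polyline, #ff00ff→cut S838 F935: (90.73,274.54) → (158.71,77.44) → (133.72,47.60) → (41.25,118.45) → (7.91,271.51) → (88.53,87.38)

[3] `<path>` regular polygon, #ff00ff→cut S838 F935: (18.14,80.42) → (20.36,88.90) → (28.84,86.68) → (26.62,78.20) → (18.14,80.42) (closed)

[4] `<polygon>` regular polygon, #ff00ff→cut S838 F935: (123.74,63.78) → (133.35,74.75) → (144.32,65.14) → (134.71,54.17) → (123.74,63.78) (closed)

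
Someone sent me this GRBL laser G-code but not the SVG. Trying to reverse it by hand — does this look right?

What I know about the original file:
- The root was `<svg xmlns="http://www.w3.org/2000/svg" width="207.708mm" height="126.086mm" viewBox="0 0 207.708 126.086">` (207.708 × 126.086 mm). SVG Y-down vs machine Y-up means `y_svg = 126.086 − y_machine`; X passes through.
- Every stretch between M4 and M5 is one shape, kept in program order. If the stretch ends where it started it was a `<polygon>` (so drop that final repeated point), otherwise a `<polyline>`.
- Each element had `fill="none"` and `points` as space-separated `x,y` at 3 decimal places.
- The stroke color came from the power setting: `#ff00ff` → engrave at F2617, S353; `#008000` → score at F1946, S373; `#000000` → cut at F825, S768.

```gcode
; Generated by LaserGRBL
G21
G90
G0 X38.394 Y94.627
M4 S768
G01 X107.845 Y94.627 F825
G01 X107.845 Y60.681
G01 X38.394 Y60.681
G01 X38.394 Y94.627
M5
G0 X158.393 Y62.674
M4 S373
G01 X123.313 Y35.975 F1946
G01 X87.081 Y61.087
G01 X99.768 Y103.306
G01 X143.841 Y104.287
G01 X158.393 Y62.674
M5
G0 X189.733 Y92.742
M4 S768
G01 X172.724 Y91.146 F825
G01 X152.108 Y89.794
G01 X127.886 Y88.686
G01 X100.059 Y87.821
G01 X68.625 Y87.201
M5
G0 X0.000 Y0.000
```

<svg xmlns="http://www.w3.org/2000/svg" width="207.708mm" height="126.086mm" viewBox="0 0 207.708 126.086">
  <polygon points="38.394,31.459 107.845,31.459 107.845,65.405 38.394,65.405" fill="none" stroke="#000000"/>
  <polygon points="158.393,63.412 123.313,90.111 87.081,64.999 99.768,22.780 143.841,21.799" fill="none" stroke="#008000"/>
  <polyline points="189.733,33.344 172.724,34.940 152.108,36.292 127.886,37.400 100.059,38.265 68.625,38.885" fill="none" stroke="#000000"/>
</svg>

y_svg = 126.086 − y_m.

[1] S768→`#000000` (cut); closed run; points: 38.394,31.459 107.845,31.459 107.845,65.405 38.394,65.405

[2] S373→`#008000` (score); closed run; points: 158.393,63.412 123.313,90.111 87.081,64.999 99.768,22.780 143.841,21.799

[3] S768→`#000000` (cut); open run; points: 189.733,33.344 172.724,34.940 152.108,36.292 127.886,37.400 100.059,38.265 68.625,38.885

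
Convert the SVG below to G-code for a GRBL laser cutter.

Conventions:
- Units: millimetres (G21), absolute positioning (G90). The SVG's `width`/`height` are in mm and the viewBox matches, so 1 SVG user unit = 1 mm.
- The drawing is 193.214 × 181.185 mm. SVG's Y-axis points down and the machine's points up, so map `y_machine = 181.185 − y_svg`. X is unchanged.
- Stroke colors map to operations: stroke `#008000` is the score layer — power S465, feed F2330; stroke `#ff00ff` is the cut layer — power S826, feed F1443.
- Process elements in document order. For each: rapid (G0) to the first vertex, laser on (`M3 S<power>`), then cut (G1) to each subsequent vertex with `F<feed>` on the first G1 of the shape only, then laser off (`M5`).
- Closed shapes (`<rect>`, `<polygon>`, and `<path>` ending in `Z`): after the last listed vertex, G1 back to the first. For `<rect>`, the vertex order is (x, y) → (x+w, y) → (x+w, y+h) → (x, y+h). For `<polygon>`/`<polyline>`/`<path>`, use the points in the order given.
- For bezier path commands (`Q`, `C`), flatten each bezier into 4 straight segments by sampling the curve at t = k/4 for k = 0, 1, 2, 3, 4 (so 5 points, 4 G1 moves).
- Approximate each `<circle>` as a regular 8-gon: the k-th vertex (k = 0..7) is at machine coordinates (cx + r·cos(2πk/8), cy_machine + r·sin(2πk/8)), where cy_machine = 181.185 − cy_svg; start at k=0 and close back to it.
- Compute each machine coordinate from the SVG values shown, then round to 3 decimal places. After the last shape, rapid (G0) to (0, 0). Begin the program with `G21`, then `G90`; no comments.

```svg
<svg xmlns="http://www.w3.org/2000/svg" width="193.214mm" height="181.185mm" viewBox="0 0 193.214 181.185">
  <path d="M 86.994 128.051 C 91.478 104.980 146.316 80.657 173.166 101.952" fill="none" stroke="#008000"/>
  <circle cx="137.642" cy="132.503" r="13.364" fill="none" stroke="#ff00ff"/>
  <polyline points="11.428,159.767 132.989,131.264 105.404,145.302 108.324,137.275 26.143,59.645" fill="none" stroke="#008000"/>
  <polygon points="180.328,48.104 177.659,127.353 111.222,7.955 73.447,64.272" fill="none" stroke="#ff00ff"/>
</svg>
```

1 u = 1 mm; y_m = 181.185 − y.

[1] `<path>` cubic bezier, #008000→score S465 F2330: (86.994,53.134) → (98.574,69.940) → (121.693,82.821) → (149.005,87.383) → (173.166,79.233)

[2] `<circle>` circle, #ff00ff→cut S826 F1443: (151.006,48.682) → (147.092,58.132) → (137.642,62.046) → (128.192,58.132) → (124.278,48.682) → (128.192,39.232) → (137.642,35.318) → (147.092,39.232) → (151.006,48.682) (closed)

[3] `<polyline>` open polyline, #008000→score S465 F2330: (11.428,21.418) → (132.989,49.921) → (105.404,35.883) → (108.324,43.910) → (26.143,121.540)

[4] `<polygon>` closed polygon, #ff00ff→cut S826 F1443: (180.328,133.081) → (177.659,53.832) → (111.222,173.230) → (73.447,116.913) → (180.328,133.081) (closed)

G21
G90
G0 X86.994 Y53.134
M3 S465
G1 X98.574 Y69.940 F2330
G1 X121.693 Y82.821
G1 X149.005 Y87.383
G1 X173.166 Y79.233
M5
G0 X151.006 Y48.682
M3 S826
G1 X147.092 Y58.132 F1443
G1 X137.642 Y62.046
G1 X128.192 Y58.132
G1 X124.278 Y48.682
G1 X128.192 Y39.232
G1 X137.642 Y35.318
G1 X147.092 Y39.232
G1 X151.006 Y48.682
M5
G0 X11.428 Y21.418
M3 S465
G1 X132.989 Y49.921 F2330
G1 X105.404 Y35.883
G1 X108.324 Y43.910
G1 X26.143 Y121.540
M5
G0 X180.328 Y133.081
M3 S826
G1 X177.659 Y53.832 F1443
G1 X111.222 Y173.230
G1 X73.447 Y116.913
G1 X180.328 Y133.081
M5
G0 X0.000 Y0.000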